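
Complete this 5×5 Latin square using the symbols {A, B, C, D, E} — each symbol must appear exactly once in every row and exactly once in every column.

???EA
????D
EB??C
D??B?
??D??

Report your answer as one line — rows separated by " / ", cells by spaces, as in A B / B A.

C D B E A / B C E A D / E B A D C / D A C B E / A E D C B

At row 3, column 3: row 3 has {B,C,E}; column 3 has {D}; that leaves A.
At row 3, column 4: row 3 has {A,B,C,E}; column 4 has {B,E}; that leaves D.
At row 4, column 5: row 4 has {B,D}; column 5 has {A,C,D}; that leaves E.
At row 5, column 5: row 5 has {D}; column 5 has {A,C,D,E}; that leaves B.
At row 4, column 3: row 4 has {B,D,E}; column 3 has {A,D}; that leaves C.
At row 1, column 3: row 1 has {A,E}; column 3 has {A,C,D}; that leaves B.
At row 2, column 3: row 2 has {D}; column 3 has {A,B,C,D}; that leaves E.
At row 4, column 2: row 4 has {B,C,D,E}; column 2 has {B}; that leaves A.
At row 1, column 1: row 1 has {A,B,E}; column 1 has {D,E}; that leaves C.
At row 1, column 2: row 1 has {A,B,C,E}; column 2 has {A,B}; that leaves D.
At row 2, column 2: row 2 has {D,E}; column 2 has {A,B,D}; that leaves C.
At row 2, column 4: row 2 has {C,D,E}; column 4 has {B,D,E}; that leaves A.
At row 5, column 1: row 5 has {B,D}; column 1 has {C,D,E}; that leaves A.
At row 5, column 2: row 5 has {A,B,D}; column 2 has {A,B,C,D}; that leaves E.
At row 5, column 4: row 5 has {A,B,D,E}; column 4 has {A,B,D,E}; that leaves C.
At row 2, column 1: row 2 has {A,C,D,E}; column 1 has {A,C,D,E}; that leaves B.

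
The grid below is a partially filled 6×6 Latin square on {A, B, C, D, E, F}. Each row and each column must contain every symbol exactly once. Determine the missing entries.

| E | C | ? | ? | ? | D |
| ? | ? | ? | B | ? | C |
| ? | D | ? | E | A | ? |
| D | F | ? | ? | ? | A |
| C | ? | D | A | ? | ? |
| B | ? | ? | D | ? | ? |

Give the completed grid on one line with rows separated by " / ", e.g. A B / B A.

E C A F B D / A E F B D C / F D C E A B / D F B C E A / C B D A F E / B A E D C F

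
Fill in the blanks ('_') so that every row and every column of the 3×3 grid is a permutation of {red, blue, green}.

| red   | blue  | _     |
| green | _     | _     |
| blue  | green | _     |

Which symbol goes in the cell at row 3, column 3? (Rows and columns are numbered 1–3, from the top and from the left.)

red

(r1,c3) = green
(r2,c2) = red
(r2,c3) = blue
(r3,c3) = red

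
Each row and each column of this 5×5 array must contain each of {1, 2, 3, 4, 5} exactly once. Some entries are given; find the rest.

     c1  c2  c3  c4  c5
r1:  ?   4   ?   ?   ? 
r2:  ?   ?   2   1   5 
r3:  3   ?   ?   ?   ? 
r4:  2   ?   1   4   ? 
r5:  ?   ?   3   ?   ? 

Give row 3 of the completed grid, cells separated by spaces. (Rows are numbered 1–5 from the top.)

3 2 4 5 1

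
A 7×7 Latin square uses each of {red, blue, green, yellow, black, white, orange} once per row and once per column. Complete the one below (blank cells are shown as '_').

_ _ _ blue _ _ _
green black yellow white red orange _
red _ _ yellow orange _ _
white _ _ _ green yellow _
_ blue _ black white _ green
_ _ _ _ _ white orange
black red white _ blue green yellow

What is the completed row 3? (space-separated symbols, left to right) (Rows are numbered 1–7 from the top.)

red green black yellow orange blue white

(r2,c7) = blue
(r4,c2) = orange
(r4,c4) = red
(r4,c7) = black
(r5,c6) = red
(r6,c4) = green
(r7,c4) = orange
(r1,c6) = black
(r3,c6) = blue
(r3,c7) = white
(r4,c3) = blue
(r5,c3) = orange
(r6,c2) = yellow
(r6,c5) = black
(r1,c5) = yellow
(r1,c7) = red
(r3,c2) = green
(r3,c3) = black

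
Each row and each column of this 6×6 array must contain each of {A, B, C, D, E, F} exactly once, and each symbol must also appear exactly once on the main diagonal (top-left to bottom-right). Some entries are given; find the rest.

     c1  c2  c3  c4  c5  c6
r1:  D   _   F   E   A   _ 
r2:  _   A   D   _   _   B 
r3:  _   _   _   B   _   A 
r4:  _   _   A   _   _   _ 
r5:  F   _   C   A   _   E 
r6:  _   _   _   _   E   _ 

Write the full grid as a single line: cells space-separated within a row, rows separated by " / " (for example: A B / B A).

D B F E A C / E A D F C B / C F E B D A / B E A C F D / F D C A B E / A C B D E F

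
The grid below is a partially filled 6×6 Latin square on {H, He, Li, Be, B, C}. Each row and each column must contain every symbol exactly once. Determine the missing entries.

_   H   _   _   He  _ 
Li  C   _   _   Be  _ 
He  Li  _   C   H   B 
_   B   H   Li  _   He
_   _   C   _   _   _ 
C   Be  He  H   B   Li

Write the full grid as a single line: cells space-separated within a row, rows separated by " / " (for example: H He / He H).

B H Li Be He C / Li C B He Be H / He Li Be C H B / Be B H Li C He / H He C B Li Be / C Be He H B Li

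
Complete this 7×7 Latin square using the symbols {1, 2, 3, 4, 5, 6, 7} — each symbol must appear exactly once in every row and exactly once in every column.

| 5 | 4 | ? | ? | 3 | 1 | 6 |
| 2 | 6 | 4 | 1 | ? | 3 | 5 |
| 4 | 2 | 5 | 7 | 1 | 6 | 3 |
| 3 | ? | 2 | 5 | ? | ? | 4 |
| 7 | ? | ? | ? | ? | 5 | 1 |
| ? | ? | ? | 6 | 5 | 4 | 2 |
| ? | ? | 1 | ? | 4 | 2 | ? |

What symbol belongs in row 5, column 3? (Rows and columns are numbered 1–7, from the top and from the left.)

6

Cell (r1,c3): row 1 has {1,3,4,5,6}; column 3 has {1,2,4,5} → 7.
Cell (r1,c4): row 1 has {1,3,4,5,6,7}; column 4 has {1,5,6,7} → 2.
Cell (r2,c5): row 2 has {1,2,3,4,5,6}; column 5 has {1,3,4,5} → 7.
Cell (r4,c5): row 4 has {2,3,4,5}; column 5 has {1,3,4,5,7} → 6.
Cell (r4,c6): row 4 has {2,3,4,5,6}; column 6 has {1,2,3,4,5,6} → 7.
Cell (r5,c2): row 5 has {1,5,7}; column 2 has {2,4,6} → 3.
Cell (r5,c3): row 5 has {1,3,5,7}; column 3 has {1,2,4,5,7} → 6.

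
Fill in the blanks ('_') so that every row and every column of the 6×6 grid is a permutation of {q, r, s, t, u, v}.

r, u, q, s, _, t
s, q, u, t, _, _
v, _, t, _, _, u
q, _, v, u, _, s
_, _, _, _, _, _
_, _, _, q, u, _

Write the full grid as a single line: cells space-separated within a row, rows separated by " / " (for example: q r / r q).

r u q s v t / s q u t r v / v s t r q u / q r v u t s / u t r v s q / t v s q u r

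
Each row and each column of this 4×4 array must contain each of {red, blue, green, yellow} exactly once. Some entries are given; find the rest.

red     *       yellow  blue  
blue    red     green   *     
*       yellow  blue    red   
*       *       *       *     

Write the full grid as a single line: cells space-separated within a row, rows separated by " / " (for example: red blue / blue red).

red green yellow blue / blue red green yellow / green yellow blue red / yellow blue red green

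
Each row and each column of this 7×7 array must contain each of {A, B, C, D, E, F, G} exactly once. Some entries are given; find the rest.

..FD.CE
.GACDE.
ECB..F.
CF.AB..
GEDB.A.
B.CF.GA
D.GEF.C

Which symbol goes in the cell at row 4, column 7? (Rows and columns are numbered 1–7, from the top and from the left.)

G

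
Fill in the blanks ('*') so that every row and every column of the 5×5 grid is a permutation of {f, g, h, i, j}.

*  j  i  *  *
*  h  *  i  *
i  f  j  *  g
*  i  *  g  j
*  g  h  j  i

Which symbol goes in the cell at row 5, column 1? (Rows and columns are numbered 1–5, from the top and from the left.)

f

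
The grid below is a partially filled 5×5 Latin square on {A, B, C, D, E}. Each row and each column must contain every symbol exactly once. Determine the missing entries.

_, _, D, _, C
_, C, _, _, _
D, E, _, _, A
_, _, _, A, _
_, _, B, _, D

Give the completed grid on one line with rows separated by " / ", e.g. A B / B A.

A B D E C / B C A D E / D E C B A / C D E A B / E A B C D

(r3,c3) = C
(r3,c4) = B
(r4,c3) = E
(r4,c5) = B
(r5,c2) = A
(r1,c2) = B
(r1,c4) = E
(r2,c3) = A
(r2,c4) = D
(r2,c5) = E
(r4,c1) = C
(r4,c2) = D
(r5,c1) = E
(r5,c4) = C
(r1,c1) = A
(r2,c1) = B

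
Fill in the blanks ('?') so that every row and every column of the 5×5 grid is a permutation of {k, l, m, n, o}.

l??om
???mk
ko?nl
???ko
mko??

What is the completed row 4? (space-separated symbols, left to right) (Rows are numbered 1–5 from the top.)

n m l k o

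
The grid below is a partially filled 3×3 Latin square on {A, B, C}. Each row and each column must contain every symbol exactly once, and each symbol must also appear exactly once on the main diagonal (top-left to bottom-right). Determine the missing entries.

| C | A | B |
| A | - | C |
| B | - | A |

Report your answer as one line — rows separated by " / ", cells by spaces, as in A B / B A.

C A B / A B C / B C A

At row 2, column 2: row 2 has {A,C}; column 2 has {A}; the diagonal has {A,C}; that leaves B.
At row 3, column 2: row 3 has {A,B}; column 2 has {A,B}; that leaves C.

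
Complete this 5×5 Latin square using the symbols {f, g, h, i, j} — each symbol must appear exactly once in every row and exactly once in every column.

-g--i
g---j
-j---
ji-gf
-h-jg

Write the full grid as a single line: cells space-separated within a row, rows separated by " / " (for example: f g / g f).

h g j f i / g f i h j / f j g i h / j i h g f / i h f j g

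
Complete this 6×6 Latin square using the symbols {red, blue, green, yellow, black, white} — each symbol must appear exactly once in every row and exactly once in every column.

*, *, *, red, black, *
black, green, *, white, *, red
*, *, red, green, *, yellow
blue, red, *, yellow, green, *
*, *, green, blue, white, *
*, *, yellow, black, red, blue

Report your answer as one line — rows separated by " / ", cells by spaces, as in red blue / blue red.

yellow blue white red black green / black green blue white yellow red / white black red green blue yellow / blue red black yellow green white / red yellow green blue white black / green white yellow black red blue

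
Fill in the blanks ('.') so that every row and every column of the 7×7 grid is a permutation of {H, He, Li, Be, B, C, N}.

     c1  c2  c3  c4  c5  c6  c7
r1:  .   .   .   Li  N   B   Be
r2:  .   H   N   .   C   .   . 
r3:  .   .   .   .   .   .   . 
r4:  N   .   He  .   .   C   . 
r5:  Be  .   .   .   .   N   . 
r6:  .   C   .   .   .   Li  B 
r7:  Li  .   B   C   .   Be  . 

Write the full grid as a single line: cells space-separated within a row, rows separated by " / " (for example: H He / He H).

H He C Li N B Be / B H N Be C He Li / C Li Be He B H N / N Be He B Li C H / Be B Li H He N C / He C H N Be Li B / Li N B C H Be He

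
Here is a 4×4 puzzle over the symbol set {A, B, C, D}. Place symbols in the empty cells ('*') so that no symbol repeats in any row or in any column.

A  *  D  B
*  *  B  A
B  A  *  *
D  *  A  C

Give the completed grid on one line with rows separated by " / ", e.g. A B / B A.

A C D B / C D B A / B A C D / D B A C

(r1,c2) = C
(r2,c1) = C
(r2,c2) = D
(r3,c3) = C
(r3,c4) = D
(r4,c2) = B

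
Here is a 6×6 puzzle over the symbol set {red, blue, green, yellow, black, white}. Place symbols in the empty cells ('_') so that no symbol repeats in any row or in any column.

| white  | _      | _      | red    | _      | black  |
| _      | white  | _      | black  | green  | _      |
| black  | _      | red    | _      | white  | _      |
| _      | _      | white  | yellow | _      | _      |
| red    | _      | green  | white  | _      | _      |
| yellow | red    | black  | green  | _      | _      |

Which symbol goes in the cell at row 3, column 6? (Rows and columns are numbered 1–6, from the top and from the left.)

green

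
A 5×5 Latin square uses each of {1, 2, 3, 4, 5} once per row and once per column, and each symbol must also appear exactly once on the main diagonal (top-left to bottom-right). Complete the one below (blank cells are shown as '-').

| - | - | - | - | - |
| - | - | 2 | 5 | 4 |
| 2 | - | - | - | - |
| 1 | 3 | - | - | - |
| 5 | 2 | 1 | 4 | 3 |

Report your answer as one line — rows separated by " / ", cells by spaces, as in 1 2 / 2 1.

4 5 3 1 2 / 3 1 2 5 4 / 2 4 5 3 1 / 1 3 4 2 5 / 5 2 1 4 3

(r1,c1) = 4
(r2,c1) = 3
(r2,c2) = 1
(r3,c3) = 5
(r3,c5) = 1
(r4,c3) = 4
(r4,c4) = 2
(r4,c5) = 5
(r1,c2) = 5
(r1,c3) = 3
(r1,c4) = 1
(r1,c5) = 2
(r3,c2) = 4
(r3,c4) = 3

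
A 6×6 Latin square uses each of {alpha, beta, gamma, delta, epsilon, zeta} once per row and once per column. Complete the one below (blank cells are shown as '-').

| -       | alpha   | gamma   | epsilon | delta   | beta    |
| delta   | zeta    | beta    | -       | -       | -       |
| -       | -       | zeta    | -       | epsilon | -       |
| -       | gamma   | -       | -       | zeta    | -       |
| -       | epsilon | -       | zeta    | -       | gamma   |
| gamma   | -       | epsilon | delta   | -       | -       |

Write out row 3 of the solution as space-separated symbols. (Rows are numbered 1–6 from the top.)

(r1,c1) = zeta
(r6,c2) = beta
(r6,c5) = alpha
(r6,c6) = zeta
(r2,c5) = gamma
(r3,c2) = delta
(r3,c6) = alpha
(r5,c5) = beta
(r2,c4) = alpha
(r2,c6) = epsilon
(r3,c1) = beta
(r3,c4) = gamma

beta delta zeta gamma epsilon alpha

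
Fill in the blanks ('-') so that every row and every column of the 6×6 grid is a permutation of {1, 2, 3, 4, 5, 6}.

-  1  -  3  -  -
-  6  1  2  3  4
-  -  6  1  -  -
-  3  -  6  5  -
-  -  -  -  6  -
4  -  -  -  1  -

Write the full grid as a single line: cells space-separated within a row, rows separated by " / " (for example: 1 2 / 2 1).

6 1 5 3 4 2 / 5 6 1 2 3 4 / 3 4 6 1 2 5 / 2 3 4 6 5 1 / 1 5 2 4 6 3 / 4 2 3 5 1 6

row 2 has {1,2,3,4,6}; column 1 has {4} — only 5 is left for (r2,c1).
row 6 has {1,4}; column 4 has {1,2,3,6} — only 5 is left for (r6,c4).
row 5 has {6}; column 4 has {1,2,3,5,6} — only 4 is left for (r5,c4).
row 6 has {1,4,5}; column 2 has {1,3,6} — only 2 is left for (r6,c2).
row 6 has {1,2,4,5}; column 3 has {1,6} — only 3 is left for (r6,c3).
row 6 has {1,2,3,4,5}; column 6 has {4} — only 6 is left for (r6,c6).
row 5 has {4,6}; column 2 has {1,2,3,6} — only 5 is left for (r5,c2).
row 5 has {4,5,6}; column 3 has {1,3,6} — only 2 is left for (r5,c3).
row 3 has {1,6}; column 2 has {1,2,3,5,6} — only 4 is left for (r3,c2).
row 3 has {1,4,6}; column 5 has {1,3,5,6} — only 2 is left for (r3,c5).
row 4 has {3,5,6}; column 3 has {1,2,3,6} — only 4 is left for (r4,c3).
row 1 has {1,3}; column 3 has {1,2,3,4,6} — only 5 is left for (r1,c3).
row 1 has {1,3,5}; column 5 has {1,2,3,5,6} — only 4 is left for (r1,c5).
row 1 has {1,3,4,5}; column 6 has {4,6} — only 2 is left for (r1,c6).
row 3 has {1,2,4,6}; column 1 has {4,5} — only 3 is left for (r3,c1).
row 3 has {1,2,3,4,6}; column 6 has {2,4,6} — only 5 is left for (r3,c6).
row 4 has {3,4,5,6}; column 6 has {2,4,5,6} — only 1 is left for (r4,c6).
row 5 has {2,4,5,6}; column 1 has {3,4,5} — only 1 is left for (r5,c1).
row 5 has {1,2,4,5,6}; column 6 has {1,2,4,5,6} — only 3 is left for (r5,c6).
row 1 has {1,2,3,4,5}; column 1 has {1,3,4,5} — only 6 is left for (r1,c1).
row 4 has {1,3,4,5,6}; column 1 has {1,3,4,5,6} — only 2 is left for (r4,c1).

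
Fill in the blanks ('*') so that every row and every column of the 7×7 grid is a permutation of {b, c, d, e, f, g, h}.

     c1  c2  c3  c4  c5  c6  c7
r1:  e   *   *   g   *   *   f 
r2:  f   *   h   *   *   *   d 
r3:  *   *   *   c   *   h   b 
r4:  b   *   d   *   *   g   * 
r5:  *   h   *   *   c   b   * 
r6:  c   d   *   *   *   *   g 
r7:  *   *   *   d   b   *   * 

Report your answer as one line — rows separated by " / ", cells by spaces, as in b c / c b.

(r5,c7) = e
(r5,c4) = f
(r5,c3) = g
(r5,c1) = d
(r3,c1) = g
(r7,c1) = h
(r7,c7) = c
(r4,c7) = h
(r4,c4) = e
(r4,c5) = f
(r2,c4) = b
(r4,c2) = c
(r6,c4) = h
(r6,c5) = e
(r6,c6) = f
(r7,c6) = e
(r1,c2) = b
(r1,c3) = c
(r1,c6) = d
(r2,c5) = g
(r2,c6) = c
(r3,c5) = d
(r6,c3) = b
(r7,c3) = f
(r1,c5) = h
(r2,c2) = e
(r3,c2) = f
(r3,c3) = e
(r7,c2) = g

e b c g h d f / f e h b g c d / g f e c d h b / b c d e f g h / d h g f c b e / c d b h e f g / h g f d b e c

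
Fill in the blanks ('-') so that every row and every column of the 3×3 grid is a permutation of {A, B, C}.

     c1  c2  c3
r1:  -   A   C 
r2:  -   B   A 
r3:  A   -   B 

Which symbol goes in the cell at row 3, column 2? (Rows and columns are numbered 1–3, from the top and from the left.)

(r1,c1) = B
(r2,c1) = C
(r3,c2) = C

C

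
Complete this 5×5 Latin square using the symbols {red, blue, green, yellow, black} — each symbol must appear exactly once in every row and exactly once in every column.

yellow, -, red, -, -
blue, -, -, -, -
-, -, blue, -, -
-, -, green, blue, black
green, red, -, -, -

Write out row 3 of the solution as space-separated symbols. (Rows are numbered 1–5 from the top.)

black green blue red yellow

Cell (r4,c1): row 4 has {blue,green,black}; column 1 has {blue,green,yellow} → red.
Cell (r4,c2): row 4 has {red,blue,green,black}; column 2 has {red} → yellow.
Cell (r3,c1): row 3 has {blue}; column 1 has {red,blue,green,yellow} → black.
Cell (r3,c2): row 3 has {blue,black}; column 2 has {red,yellow} → green.
Cell (r2,c2): row 2 has {blue}; column 2 has {red,green,yellow} → black.
Cell (r2,c3): row 2 has {blue,black}; column 3 has {red,blue,green} → yellow.
Cell (r5,c3): row 5 has {red,green}; column 3 has {red,blue,green,yellow} → black.
Cell (r5,c4): row 5 has {red,green,black}; column 4 has {blue} → yellow.
Cell (r5,c5): row 5 has {red,green,yellow,black}; column 5 has {black} → blue.
Cell (r1,c2): row 1 has {red,yellow}; column 2 has {red,green,yellow,black} → blue.
Cell (r1,c5): row 1 has {red,blue,yellow}; column 5 has {blue,black} → green.
Cell (r2,c5): row 2 has {blue,yellow,black}; column 5 has {blue,green,black} → red.
Cell (r3,c4): row 3 has {blue,green,black}; column 4 has {blue,yellow} → red.
Cell (r3,c5): row 3 has {red,blue,green,black}; column 5 has {red,blue,green,black} → yellow.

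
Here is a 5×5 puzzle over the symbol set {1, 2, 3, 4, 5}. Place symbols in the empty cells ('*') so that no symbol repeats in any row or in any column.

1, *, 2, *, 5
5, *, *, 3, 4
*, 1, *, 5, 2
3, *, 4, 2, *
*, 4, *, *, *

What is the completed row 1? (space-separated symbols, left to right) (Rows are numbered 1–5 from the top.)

1 3 2 4 5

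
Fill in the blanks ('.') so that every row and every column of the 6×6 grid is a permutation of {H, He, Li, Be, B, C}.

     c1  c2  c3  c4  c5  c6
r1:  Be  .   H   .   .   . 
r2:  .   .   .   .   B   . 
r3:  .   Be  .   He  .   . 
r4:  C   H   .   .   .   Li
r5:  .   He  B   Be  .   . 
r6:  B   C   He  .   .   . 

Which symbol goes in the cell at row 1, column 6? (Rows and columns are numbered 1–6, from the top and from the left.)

He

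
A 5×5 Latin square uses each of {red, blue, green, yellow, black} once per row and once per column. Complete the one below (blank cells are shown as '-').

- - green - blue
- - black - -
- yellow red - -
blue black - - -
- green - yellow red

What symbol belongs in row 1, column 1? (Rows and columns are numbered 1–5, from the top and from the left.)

(r1,c2): row 1 has {blue,green}; column 2 has {green,yellow,black}, so it must be red.
(r1,c4): row 1 has {red,blue,green}; column 4 has {yellow}, so it must be black.
(r2,c2): row 2 has {black}; column 2 has {red,green,yellow,black}, so it must be blue.
(r4,c3): row 4 has {blue,black}; column 3 has {red,green,black}, so it must be yellow.
(r4,c5): row 4 has {blue,yellow,black}; column 5 has {red,blue}, so it must be green.
(r5,c1): row 5 has {red,green,yellow}; column 1 has {blue}, so it must be black.
(r5,c3): row 5 has {red,green,yellow,black}; column 3 has {red,green,yellow,black}, so it must be blue.
(r1,c1): row 1 has {red,blue,green,black}; column 1 has {blue,black}, so it must be yellow.

yellow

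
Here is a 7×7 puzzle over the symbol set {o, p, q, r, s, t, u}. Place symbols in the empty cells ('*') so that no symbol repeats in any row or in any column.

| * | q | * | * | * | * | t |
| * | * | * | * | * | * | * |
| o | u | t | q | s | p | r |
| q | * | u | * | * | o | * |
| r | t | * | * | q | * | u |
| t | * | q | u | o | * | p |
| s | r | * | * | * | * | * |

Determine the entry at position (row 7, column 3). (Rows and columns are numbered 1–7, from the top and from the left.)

(r4,c7) = s
(r5,c6) = s
(r6,c2) = s
(r6,c6) = r
(r1,c6) = u
(r4,c2) = p
(r1,c1) = p
(r1,c5) = r
(r2,c1) = u
(r2,c2) = o
(r2,c7) = q
(r4,c5) = t
(r7,c7) = o
(r2,c5) = p
(r2,c6) = t
(r4,c4) = r
(r7,c3) = p

p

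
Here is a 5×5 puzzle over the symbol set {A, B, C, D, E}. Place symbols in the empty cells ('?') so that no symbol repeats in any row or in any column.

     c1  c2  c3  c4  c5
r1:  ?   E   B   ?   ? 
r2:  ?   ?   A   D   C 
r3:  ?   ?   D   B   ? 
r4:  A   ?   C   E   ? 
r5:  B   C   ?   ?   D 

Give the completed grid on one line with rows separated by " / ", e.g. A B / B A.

D E B C A / E B A D C / C A D B E / A D C E B / B C E A D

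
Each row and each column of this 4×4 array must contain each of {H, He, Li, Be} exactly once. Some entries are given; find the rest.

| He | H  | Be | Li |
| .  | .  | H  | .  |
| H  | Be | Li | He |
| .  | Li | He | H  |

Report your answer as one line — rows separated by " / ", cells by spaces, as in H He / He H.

He H Be Li / Li He H Be / H Be Li He / Be Li He H

Cell (r2,c2): row 2 has {H}; column 2 has {H,Li,Be} → He.
Cell (r2,c4): row 2 has {H,He}; column 4 has {H,He,Li} → Be.
Cell (r4,c1): row 4 has {H,He,Li}; column 1 has {H,He} → Be.
Cell (r2,c1): row 2 has {H,He,Be}; column 1 has {H,He,Be} → Li.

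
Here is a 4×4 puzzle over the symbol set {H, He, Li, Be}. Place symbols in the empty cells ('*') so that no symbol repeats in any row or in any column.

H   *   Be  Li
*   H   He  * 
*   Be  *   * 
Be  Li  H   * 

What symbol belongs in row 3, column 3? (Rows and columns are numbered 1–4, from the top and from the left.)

Cell (r1,c2): row 1 has {H,Li,Be}; column 2 has {H,Li,Be} → He.
Cell (r2,c1): row 2 has {H,He}; column 1 has {H,Be} → Li.
Cell (r2,c4): row 2 has {H,He,Li}; column 4 has {Li} → Be.
Cell (r3,c1): row 3 has {Be}; column 1 has {H,Li,Be} → He.
Cell (r3,c3): row 3 has {He,Be}; column 3 has {H,He,Be} → Li.

Li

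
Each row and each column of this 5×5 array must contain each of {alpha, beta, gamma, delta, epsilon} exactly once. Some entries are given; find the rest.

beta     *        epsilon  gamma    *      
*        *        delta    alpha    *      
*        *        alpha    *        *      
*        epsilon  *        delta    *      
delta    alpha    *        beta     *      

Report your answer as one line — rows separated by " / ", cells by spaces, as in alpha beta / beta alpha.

beta delta epsilon gamma alpha / epsilon gamma delta alpha beta / gamma beta alpha epsilon delta / alpha epsilon beta delta gamma / delta alpha gamma beta epsilon

(r1,c2) = delta
(r1,c5) = alpha
(r3,c4) = epsilon
(r5,c3) = gamma
(r5,c5) = epsilon
(r3,c1) = gamma
(r3,c2) = beta
(r3,c5) = delta
(r4,c1) = alpha
(r4,c3) = beta
(r4,c5) = gamma
(r2,c1) = epsilon
(r2,c2) = gamma
(r2,c5) = beta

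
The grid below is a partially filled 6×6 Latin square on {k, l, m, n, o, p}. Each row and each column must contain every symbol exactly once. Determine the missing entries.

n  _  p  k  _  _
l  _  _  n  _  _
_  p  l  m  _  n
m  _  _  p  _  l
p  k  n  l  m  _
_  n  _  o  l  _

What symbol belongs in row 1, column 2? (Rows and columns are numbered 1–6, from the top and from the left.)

l

row 1 has {k,n,p}; column 5 has {l,m} — only o is left for (r1,c5).
row 1 has {k,n,o,p}; column 6 has {l,n} — only m is left for (r1,c6).
row 3 has {l,m,n,p}; column 5 has {l,m,o} — only k is left for (r3,c5).
row 4 has {l,m,p}; column 2 has {k,n,p} — only o is left for (r4,c2).
row 4 has {l,m,o,p}; column 3 has {l,n,p} — only k is left for (r4,c3).
row 4 has {k,l,m,o,p}; column 5 has {k,l,m,o} — only n is left for (r4,c5).
row 5 has {k,l,m,n,p}; column 6 has {l,m,n} — only o is left for (r5,c6).
row 6 has {l,n,o}; column 1 has {l,m,n,p} — only k is left for (r6,c1).
row 6 has {k,l,n,o}; column 3 has {k,l,n,p} — only m is left for (r6,c3).
row 6 has {k,l,m,n,o}; column 6 has {l,m,n,o} — only p is left for (r6,c6).
row 1 has {k,m,n,o,p}; column 2 has {k,n,o,p} — only l is left for (r1,c2).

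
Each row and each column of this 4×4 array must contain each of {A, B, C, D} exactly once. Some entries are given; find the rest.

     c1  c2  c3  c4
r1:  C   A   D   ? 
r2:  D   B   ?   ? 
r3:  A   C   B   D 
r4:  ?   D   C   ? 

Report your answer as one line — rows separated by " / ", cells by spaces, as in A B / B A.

(r1,c4) = B
(r2,c3) = A
(r2,c4) = C
(r4,c1) = B
(r4,c4) = A

C A D B / D B A C / A C B D / B D C A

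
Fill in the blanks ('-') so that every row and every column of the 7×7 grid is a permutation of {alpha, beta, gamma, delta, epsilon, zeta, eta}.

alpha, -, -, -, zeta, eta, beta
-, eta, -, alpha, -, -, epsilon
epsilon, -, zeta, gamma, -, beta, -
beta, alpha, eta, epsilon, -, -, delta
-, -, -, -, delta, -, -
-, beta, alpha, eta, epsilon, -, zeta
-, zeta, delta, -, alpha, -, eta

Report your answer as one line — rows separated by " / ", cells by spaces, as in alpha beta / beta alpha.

alpha gamma epsilon delta zeta eta beta / zeta eta gamma alpha beta delta epsilon / epsilon delta zeta gamma eta beta alpha / beta alpha eta epsilon gamma zeta delta / eta epsilon beta zeta delta alpha gamma / delta beta alpha eta epsilon gamma zeta / gamma zeta delta beta alpha epsilon eta

row 1 has {alpha,beta,zeta,eta}; column 4 has {alpha,gamma,epsilon,eta} — only delta is left for (r1,c4).
row 3 has {beta,gamma,epsilon,zeta}; column 2 has {alpha,beta,zeta,eta} — only delta is left for (r3,c2).
row 3 has {beta,gamma,delta,epsilon,zeta}; column 5 has {alpha,delta,epsilon,zeta} — only eta is left for (r3,c5).
row 3 has {beta,gamma,delta,epsilon,zeta,eta}; column 7 has {beta,delta,epsilon,zeta,eta} — only alpha is left for (r3,c7).
row 4 has {alpha,beta,delta,epsilon,eta}; column 5 has {alpha,delta,epsilon,zeta,eta} — only gamma is left for (r4,c5).
row 4 has {alpha,beta,gamma,delta,epsilon,eta}; column 6 has {beta,eta} — only zeta is left for (r4,c6).
row 5 has {delta}; column 7 has {alpha,beta,delta,epsilon,zeta,eta} — only gamma is left for (r5,c7).
row 7 has {alpha,delta,zeta,eta}; column 1 has {alpha,beta,epsilon} — only gamma is left for (r7,c1).
row 7 has {alpha,gamma,delta,zeta,eta}; column 4 has {alpha,gamma,delta,epsilon,eta} — only beta is left for (r7,c4).
row 7 has {alpha,beta,gamma,delta,zeta,eta}; column 6 has {beta,zeta,eta} — only epsilon is left for (r7,c6).
row 2 has {alpha,epsilon,eta}; column 5 has {alpha,gamma,delta,epsilon,zeta,eta} — only beta is left for (r2,c5).
row 5 has {gamma,delta}; column 2 has {alpha,beta,delta,zeta,eta} — only epsilon is left for (r5,c2).
row 5 has {gamma,delta,epsilon}; column 3 has {alpha,delta,zeta,eta} — only beta is left for (r5,c3).
row 5 has {beta,gamma,delta,epsilon}; column 4 has {alpha,beta,gamma,delta,epsilon,eta} — only zeta is left for (r5,c4).
row 5 has {beta,gamma,delta,epsilon,zeta}; column 6 has {beta,epsilon,zeta,eta} — only alpha is left for (r5,c6).
row 6 has {alpha,beta,epsilon,zeta,eta}; column 1 has {alpha,beta,gamma,epsilon} — only delta is left for (r6,c1).
row 6 has {alpha,beta,delta,epsilon,zeta,eta}; column 6 has {alpha,beta,epsilon,zeta,eta} — only gamma is left for (r6,c6).
row 1 has {alpha,beta,delta,zeta,eta}; column 2 has {alpha,beta,delta,epsilon,zeta,eta} — only gamma is left for (r1,c2).
row 1 has {alpha,beta,gamma,delta,zeta,eta}; column 3 has {alpha,beta,delta,zeta,eta} — only epsilon is left for (r1,c3).
row 2 has {alpha,beta,epsilon,eta}; column 1 has {alpha,beta,gamma,delta,epsilon} — only zeta is left for (r2,c1).
row 2 has {alpha,beta,epsilon,zeta,eta}; column 3 has {alpha,beta,delta,epsilon,zeta,eta} — only gamma is left for (r2,c3).
row 2 has {alpha,beta,gamma,epsilon,zeta,eta}; column 6 has {alpha,beta,gamma,epsilon,zeta,eta} — only delta is left for (r2,c6).
row 5 has {alpha,beta,gamma,delta,epsilon,zeta}; column 1 has {alpha,beta,gamma,delta,epsilon,zeta} — only eta is left for (r5,c1).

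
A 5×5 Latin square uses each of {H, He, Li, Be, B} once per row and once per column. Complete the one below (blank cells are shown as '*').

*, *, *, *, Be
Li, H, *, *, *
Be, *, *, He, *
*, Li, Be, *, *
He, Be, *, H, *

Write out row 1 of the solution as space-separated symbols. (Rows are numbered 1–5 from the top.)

B He H Li Be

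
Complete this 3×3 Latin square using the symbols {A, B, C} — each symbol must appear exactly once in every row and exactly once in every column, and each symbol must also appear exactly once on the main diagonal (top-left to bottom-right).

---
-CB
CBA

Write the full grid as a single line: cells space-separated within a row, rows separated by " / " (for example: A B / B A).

B A C / A C B / C B A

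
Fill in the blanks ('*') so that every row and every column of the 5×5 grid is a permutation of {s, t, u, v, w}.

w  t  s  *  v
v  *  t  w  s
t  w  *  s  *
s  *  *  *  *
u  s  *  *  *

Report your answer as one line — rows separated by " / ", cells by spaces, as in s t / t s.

w t s u v / v u t w s / t w v s u / s v u t w / u s w v t

(r1,c4) = u
(r2,c2) = u
(r3,c5) = u
(r4,c2) = v
(r4,c4) = t
(r4,c5) = w
(r5,c4) = v
(r5,c5) = t
(r3,c3) = v
(r4,c3) = u
(r5,c3) = w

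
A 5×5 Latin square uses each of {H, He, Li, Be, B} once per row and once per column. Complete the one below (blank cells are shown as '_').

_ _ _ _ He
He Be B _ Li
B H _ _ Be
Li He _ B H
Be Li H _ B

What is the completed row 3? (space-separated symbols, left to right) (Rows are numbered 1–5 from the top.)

B H He Li Be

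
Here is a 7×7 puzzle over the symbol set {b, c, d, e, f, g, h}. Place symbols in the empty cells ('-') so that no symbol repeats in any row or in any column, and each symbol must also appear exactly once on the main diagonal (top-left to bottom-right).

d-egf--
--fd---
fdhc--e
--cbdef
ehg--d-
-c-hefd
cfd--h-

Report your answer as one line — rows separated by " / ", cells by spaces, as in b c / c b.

d b e g f c h / b e f d h g c / f d h c g b e / h g c b d e f / e h g f c d b / g c b h e f d / c f d e b h g

(r1,c2): row 1 has {d,e,f,g}; column 2 has {c,d,f,h}, so it must be b.
(r1,c6): row 1 has {b,d,e,f,g}; column 6 has {d,e,f,h}, so it must be c.
(r1,c7): row 1 has {b,c,d,e,f,g}; column 7 has {d,e,f}, so it must be h.
(r4,c2): row 4 has {b,c,d,e,f}; column 2 has {b,c,d,f,h}, so it must be g.
(r5,c4): row 5 has {d,e,g,h}; column 4 has {b,c,d,g,h}, so it must be f.
(r5,c5): row 5 has {d,e,f,g,h}; column 5 has {d,e,f}; the diagonal has {b,d,f,h}, so it must be c.
(r5,c7): row 5 has {c,d,e,f,g,h}; column 7 has {d,e,f,h}, so it must be b.
(r6,c3): row 6 has {c,d,e,f,h}; column 3 has {c,d,e,f,g,h}, so it must be b.
(r7,c4): row 7 has {c,d,f,h}; column 4 has {b,c,d,f,g,h}, so it must be e.
(r7,c7): row 7 has {c,d,e,f,h}; column 7 has {b,d,e,f,h}; the diagonal has {b,c,d,f,h}, so it must be g.
(r2,c2): row 2 has {d,f}; column 2 has {b,c,d,f,g,h}; the diagonal has {b,c,d,f,g,h}, so it must be e.
(r2,c7): row 2 has {d,e,f}; column 7 has {b,d,e,f,g,h}, so it must be c.
(r4,c1): row 4 has {b,c,d,e,f,g}; column 1 has {c,d,e,f}, so it must be h.
(r6,c1): row 6 has {b,c,d,e,f,h}; column 1 has {c,d,e,f,h}, so it must be g.
(r7,c5): row 7 has {c,d,e,f,g,h}; column 5 has {c,d,e,f}, so it must be b.
(r2,c1): row 2 has {c,d,e,f}; column 1 has {c,d,e,f,g,h}, so it must be b.
(r2,c6): row 2 has {b,c,d,e,f}; column 6 has {c,d,e,f,h}, so it must be g.
(r3,c5): row 3 has {c,d,e,f,h}; column 5 has {b,c,d,e,f}, so it must be g.
(r3,c6): row 3 has {c,d,e,f,g,h}; column 6 has {c,d,e,f,g,h}, so it must be b.
(r2,c5): row 2 has {b,c,d,e,f,g}; column 5 has {b,c,d,e,f,g}, so it must be h.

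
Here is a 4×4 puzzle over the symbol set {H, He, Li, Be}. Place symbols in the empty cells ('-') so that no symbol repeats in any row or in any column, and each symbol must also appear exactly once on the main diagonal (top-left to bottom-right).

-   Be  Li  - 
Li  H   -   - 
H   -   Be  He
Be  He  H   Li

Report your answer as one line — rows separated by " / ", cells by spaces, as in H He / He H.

He Be Li H / Li H He Be / H Li Be He / Be He H Li

At row 1, column 1: row 1 has {Li,Be}; column 1 has {H,Li,Be}; the diagonal has {H,Li,Be}; that leaves He.
At row 1, column 4: row 1 has {He,Li,Be}; column 4 has {He,Li}; that leaves H.
At row 2, column 3: row 2 has {H,Li}; column 3 has {H,Li,Be}; that leaves He.
At row 2, column 4: row 2 has {H,He,Li}; column 4 has {H,He,Li}; that leaves Be.
At row 3, column 2: row 3 has {H,He,Be}; column 2 has {H,He,Be}; that leaves Li.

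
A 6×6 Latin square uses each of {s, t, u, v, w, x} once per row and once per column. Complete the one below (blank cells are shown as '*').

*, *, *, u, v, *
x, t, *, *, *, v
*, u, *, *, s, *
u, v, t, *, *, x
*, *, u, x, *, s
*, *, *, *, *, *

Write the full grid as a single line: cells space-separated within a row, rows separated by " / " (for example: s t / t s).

(r4,c5) = w
(r5,c2) = w
(r5,c5) = t
(r2,c5) = u
(r4,c4) = s
(r5,c1) = v
(r6,c5) = x
(r2,c4) = w
(r6,c2) = s
(r1,c2) = x
(r2,c3) = s
(r1,c3) = w
(r1,c6) = t
(r3,c6) = w
(r6,c3) = v
(r6,c4) = t
(r6,c6) = u
(r1,c1) = s
(r3,c1) = t
(r3,c3) = x
(r3,c4) = v
(r6,c1) = w

s x w u v t / x t s w u v / t u x v s w / u v t s w x / v w u x t s / w s v t x u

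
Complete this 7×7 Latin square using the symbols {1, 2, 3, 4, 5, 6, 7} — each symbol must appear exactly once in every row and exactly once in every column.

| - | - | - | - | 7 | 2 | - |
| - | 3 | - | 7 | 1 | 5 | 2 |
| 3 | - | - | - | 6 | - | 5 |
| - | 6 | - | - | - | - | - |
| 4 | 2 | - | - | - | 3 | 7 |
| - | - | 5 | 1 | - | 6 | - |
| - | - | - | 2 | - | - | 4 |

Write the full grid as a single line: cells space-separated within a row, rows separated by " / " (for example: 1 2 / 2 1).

1 4 3 5 7 2 6 / 6 3 4 7 1 5 2 / 3 1 2 4 6 7 5 / 5 6 7 3 2 4 1 / 4 2 1 6 5 3 7 / 2 7 5 1 4 6 3 / 7 5 6 2 3 1 4

(r2,c1): row 2 has {1,2,3,5,7}; column 1 has {3,4}, so it must be 6.
(r2,c3): row 2 has {1,2,3,5,6,7}; column 3 has {5}, so it must be 4.
(r3,c4): row 3 has {3,5,6}; column 4 has {1,2,7}, so it must be 4.
(r5,c5): row 5 has {2,3,4,7}; column 5 has {1,6,7}, so it must be 5.
(r6,c7): row 6 has {1,5,6}; column 7 has {2,4,5,7}, so it must be 3.
(r7,c5): row 7 has {2,4}; column 5 has {1,5,6,7}, so it must be 3.
(r4,c7): row 4 has {6}; column 7 has {2,3,4,5,7}, so it must be 1.
(r5,c4): row 5 has {2,3,4,5,7}; column 4 has {1,2,4,7}, so it must be 6.
(r1,c7): row 1 has {2,7}; column 7 has {1,2,3,4,5,7}, so it must be 6.
(r5,c3): row 5 has {2,3,4,5,6,7}; column 3 has {4,5}, so it must be 1.
(r1,c3): row 1 has {2,6,7}; column 3 has {1,4,5}, so it must be 3.
(r1,c4): row 1 has {2,3,6,7}; column 4 has {1,2,4,6,7}, so it must be 5.
(r4,c4): row 4 has {1,6}; column 4 has {1,2,4,5,6,7}, so it must be 3.
(r1,c1): row 1 has {2,3,5,6,7}; column 1 has {3,4,6}, so it must be 1.
(r1,c2): row 1 has {1,2,3,5,6,7}; column 2 has {2,3,6}, so it must be 4.
(r6,c2): row 6 has {1,3,5,6}; column 2 has {2,3,4,6}, so it must be 7.
(r3,c2): row 3 has {3,4,5,6}; column 2 has {2,3,4,6,7}, so it must be 1.
(r3,c6): row 3 has {1,3,4,5,6}; column 6 has {2,3,5,6}, so it must be 7.
(r4,c6): row 4 has {1,3,6}; column 6 has {2,3,5,6,7}, so it must be 4.
(r6,c1): row 6 has {1,3,5,6,7}; column 1 has {1,3,4,6}, so it must be 2.
(r6,c5): row 6 has {1,2,3,5,6,7}; column 5 has {1,3,5,6,7}, so it must be 4.
(r7,c2): row 7 has {2,3,4}; column 2 has {1,2,3,4,6,7}, so it must be 5.
(r7,c6): row 7 has {2,3,4,5}; column 6 has {2,3,4,5,6,7}, so it must be 1.
(r3,c3): row 3 has {1,3,4,5,6,7}; column 3 has {1,3,4,5}, so it must be 2.
(r4,c3): row 4 has {1,3,4,6}; column 3 has {1,2,3,4,5}, so it must be 7.
(r4,c5): row 4 has {1,3,4,6,7}; column 5 has {1,3,4,5,6,7}, so it must be 2.
(r7,c1): row 7 has {1,2,3,4,5}; column 1 has {1,2,3,4,6}, so it must be 7.
(r7,c3): row 7 has {1,2,3,4,5,7}; column 3 has {1,2,3,4,5,7}, so it must be 6.
(r4,c1): row 4 has {1,2,3,4,6,7}; column 1 has {1,2,3,4,6,7}, so it must be 5.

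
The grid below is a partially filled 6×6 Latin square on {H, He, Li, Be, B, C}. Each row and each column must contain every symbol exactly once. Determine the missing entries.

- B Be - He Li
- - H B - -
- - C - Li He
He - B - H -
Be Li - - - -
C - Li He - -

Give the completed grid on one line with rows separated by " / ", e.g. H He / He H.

H B Be C He Li / Li He H B Be C / B H C Be Li He / He C B Li H Be / Be Li He H C B / C Be Li He B H

(r1,c1): row 1 has {He,Li,Be,B}; column 1 has {He,Be,C}, so it must be H.
(r1,c4): row 1 has {H,He,Li,Be,B}; column 4 has {He,B}, so it must be C.
(r2,c1): row 2 has {H,B}; column 1 has {H,He,Be,C}, so it must be Li.
(r3,c1): row 3 has {He,Li,C}; column 1 has {H,He,Li,Be,C}, so it must be B.
(r5,c3): row 5 has {Li,Be}; column 3 has {H,Li,Be,B,C}, so it must be He.
(r5,c4): row 5 has {He,Li,Be}; column 4 has {He,B,C}, so it must be H.
(r3,c4): row 3 has {He,Li,B,C}; column 4 has {H,He,B,C}, so it must be Be.
(r4,c4): row 4 has {H,He,B}; column 4 has {H,He,Be,B,C}, so it must be Li.
(r3,c2): row 3 has {He,Li,Be,B,C}; column 2 has {Li,B}, so it must be H.
(r6,c2): row 6 has {He,Li,C}; column 2 has {H,Li,B}, so it must be Be.
(r6,c5): row 6 has {He,Li,Be,C}; column 5 has {H,He,Li}, so it must be B.
(r6,c6): row 6 has {He,Li,Be,B,C}; column 6 has {He,Li}, so it must be H.
(r4,c2): row 4 has {H,He,Li,B}; column 2 has {H,Li,Be,B}, so it must be C.
(r4,c6): row 4 has {H,He,Li,B,C}; column 6 has {H,He,Li}, so it must be Be.
(r5,c5): row 5 has {H,He,Li,Be}; column 5 has {H,He,Li,B}, so it must be C.
(r5,c6): row 5 has {H,He,Li,Be,C}; column 6 has {H,He,Li,Be}, so it must be B.
(r2,c2): row 2 has {H,Li,B}; column 2 has {H,Li,Be,B,C}, so it must be He.
(r2,c5): row 2 has {H,He,Li,B}; column 5 has {H,He,Li,B,C}, so it must be Be.
(r2,c6): row 2 has {H,He,Li,Be,B}; column 6 has {H,He,Li,Be,B}, so it must be C.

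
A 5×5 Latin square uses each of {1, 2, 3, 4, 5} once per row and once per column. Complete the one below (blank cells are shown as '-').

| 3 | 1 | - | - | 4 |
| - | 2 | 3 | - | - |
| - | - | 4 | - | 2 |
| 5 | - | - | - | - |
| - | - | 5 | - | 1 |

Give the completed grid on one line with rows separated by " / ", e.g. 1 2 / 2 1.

3 1 2 5 4 / 4 2 3 1 5 / 1 5 4 3 2 / 5 4 1 2 3 / 2 3 5 4 1

At row 1, column 3: row 1 has {1,3,4}; column 3 has {3,4,5}; that leaves 2.
At row 1, column 4: row 1 has {1,2,3,4}; column 4 is empty so far; that leaves 5.
At row 2, column 5: row 2 has {2,3}; column 5 has {1,2,4}; that leaves 5.
At row 3, column 1: row 3 has {2,4}; column 1 has {3,5}; that leaves 1.
At row 3, column 4: row 3 has {1,2,4}; column 4 has {5}; that leaves 3.
At row 4, column 3: row 4 has {5}; column 3 has {2,3,4,5}; that leaves 1.
At row 4, column 5: row 4 has {1,5}; column 5 has {1,2,4,5}; that leaves 3.
At row 2, column 1: row 2 has {2,3,5}; column 1 has {1,3,5}; that leaves 4.
At row 2, column 4: row 2 has {2,3,4,5}; column 4 has {3,5}; that leaves 1.
At row 3, column 2: row 3 has {1,2,3,4}; column 2 has {1,2}; that leaves 5.
At row 4, column 2: row 4 has {1,3,5}; column 2 has {1,2,5}; that leaves 4.
At row 4, column 4: row 4 has {1,3,4,5}; column 4 has {1,3,5}; that leaves 2.
At row 5, column 1: row 5 has {1,5}; column 1 has {1,3,4,5}; that leaves 2.
At row 5, column 2: row 5 has {1,2,5}; column 2 has {1,2,4,5}; that leaves 3.
At row 5, column 4: row 5 has {1,2,3,5}; column 4 has {1,2,3,5}; that leaves 4.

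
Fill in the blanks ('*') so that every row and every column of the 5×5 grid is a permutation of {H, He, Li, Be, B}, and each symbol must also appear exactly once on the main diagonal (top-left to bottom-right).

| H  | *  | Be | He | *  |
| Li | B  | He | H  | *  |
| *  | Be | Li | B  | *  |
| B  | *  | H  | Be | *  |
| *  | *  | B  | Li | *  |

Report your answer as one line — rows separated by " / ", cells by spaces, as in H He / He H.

H Li Be He B / Li B He H Be / He Be Li B H / B He H Be Li / Be H B Li He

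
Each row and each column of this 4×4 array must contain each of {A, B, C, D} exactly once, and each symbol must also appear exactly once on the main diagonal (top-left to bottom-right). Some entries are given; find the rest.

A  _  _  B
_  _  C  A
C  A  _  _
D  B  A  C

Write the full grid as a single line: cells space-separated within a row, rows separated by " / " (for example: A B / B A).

A C D B / B D C A / C A B D / D B A C

(r1,c3) = D
(r2,c1) = B
(r2,c2) = D
(r3,c3) = B
(r3,c4) = D
(r1,c2) = C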